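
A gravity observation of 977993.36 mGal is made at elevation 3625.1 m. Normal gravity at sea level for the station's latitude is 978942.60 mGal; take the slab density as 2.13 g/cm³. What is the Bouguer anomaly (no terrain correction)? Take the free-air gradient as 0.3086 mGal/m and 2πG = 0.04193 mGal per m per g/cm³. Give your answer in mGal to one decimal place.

-154.3

Free-air correction = 0.3086 × 3625.1 = 1118.71 mGal
Free-air anomaly = 977993.36 − 978942.60 + (1118.71) = 169.47 mGal
Bouguer slab correction = 0.04193 × 2.13 × 3625.1 = 323.76 mGal
Simple Bouguer anomaly = 169.47 − (323.76) = -154.29 mGal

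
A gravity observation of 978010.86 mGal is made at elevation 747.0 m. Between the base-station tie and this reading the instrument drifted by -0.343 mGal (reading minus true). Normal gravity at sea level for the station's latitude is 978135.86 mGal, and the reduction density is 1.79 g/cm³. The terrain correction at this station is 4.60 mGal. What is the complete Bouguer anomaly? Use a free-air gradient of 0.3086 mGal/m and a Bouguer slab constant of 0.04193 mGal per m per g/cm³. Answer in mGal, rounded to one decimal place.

Drift-corrected reading = 978010.86 − (-0.343) = 978011.203 mGal
Free-air correction = 0.3086 × 747.0 = 230.52 mGal
Free-air anomaly = 978011.203 − 978135.86 + (230.52) = 105.863 mGal
Bouguer slab correction = 0.04193 × 1.79 × 747.0 = 56.07 mGal
Simple Bouguer anomaly = 105.863 − (56.07) = 49.793 mGal
Complete Bouguer anomaly = 49.793 + 4.60 = 54.393 mGal

54.4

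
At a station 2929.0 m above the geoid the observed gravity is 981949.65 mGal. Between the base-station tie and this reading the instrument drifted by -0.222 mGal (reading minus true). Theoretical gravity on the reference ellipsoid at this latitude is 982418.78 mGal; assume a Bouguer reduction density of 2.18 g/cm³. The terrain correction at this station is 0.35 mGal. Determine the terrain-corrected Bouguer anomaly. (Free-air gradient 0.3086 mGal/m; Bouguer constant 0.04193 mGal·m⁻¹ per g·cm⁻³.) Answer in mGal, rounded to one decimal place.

167.6

Drift-corrected reading = 981949.65 − (-0.222) = 981949.872 mGal
Free-air correction = 0.3086 × 2929.0 = 903.89 mGal
Free-air anomaly = 981949.872 − 982418.78 + (903.89) = 434.982 mGal
Bouguer slab correction = 0.04193 × 2.18 × 2929.0 = 267.73 mGal
Simple Bouguer anomaly = 434.982 − (267.73) = 167.252 mGal
Complete Bouguer anomaly = 167.252 + 0.35 = 167.602 mGal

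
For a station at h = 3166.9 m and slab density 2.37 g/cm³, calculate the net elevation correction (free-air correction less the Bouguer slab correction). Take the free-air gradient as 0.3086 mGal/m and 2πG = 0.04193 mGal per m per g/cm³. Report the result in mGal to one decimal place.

Combined gradient = 0.3086 − 0.04193 × 2.37 = 0.2092259 mGal/m
Combined elevation correction = 0.2092259 × 3166.9 = 662.6 mGal

662.6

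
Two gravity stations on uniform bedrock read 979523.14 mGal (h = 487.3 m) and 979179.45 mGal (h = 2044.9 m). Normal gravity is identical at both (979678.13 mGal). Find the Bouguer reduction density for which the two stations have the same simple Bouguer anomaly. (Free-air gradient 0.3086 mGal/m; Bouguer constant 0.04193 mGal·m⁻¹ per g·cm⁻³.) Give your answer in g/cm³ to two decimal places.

Δg_obs = 979179.45 − 979523.14 = -343.69 mGal over Δh = 2044.9 − 487.3 = 1557.6 m
Equal Bouguer anomalies ⇒ Δg_obs + (0.3086 − 0.04193ρ)·Δh = 0
0.3086 − 0.04193ρ = −Δg_obs/Δh = 0.22065
ρ = (0.3086 − 0.22065) / 0.04193 = 2.10 g/cm³

2.10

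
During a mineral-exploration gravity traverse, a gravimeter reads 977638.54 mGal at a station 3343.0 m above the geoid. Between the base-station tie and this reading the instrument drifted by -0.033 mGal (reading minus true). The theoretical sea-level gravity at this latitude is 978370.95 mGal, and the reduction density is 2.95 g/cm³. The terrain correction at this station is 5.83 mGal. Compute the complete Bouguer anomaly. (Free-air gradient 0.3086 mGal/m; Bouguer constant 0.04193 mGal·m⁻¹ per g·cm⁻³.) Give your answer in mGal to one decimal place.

-108.4

Drift-corrected reading = 977638.54 − (-0.033) = 977638.573 mGal
Free-air correction = 0.3086 × 3343.0 = 1031.65 mGal
Free-air anomaly = 977638.573 − 978370.95 + (1031.65) = 299.273 mGal
Bouguer slab correction = 0.04193 × 2.95 × 3343.0 = 413.51 mGal
Simple Bouguer anomaly = 299.273 − (413.51) = -114.237 mGal
Complete Bouguer anomaly = -114.237 + 5.83 = -108.407 mGal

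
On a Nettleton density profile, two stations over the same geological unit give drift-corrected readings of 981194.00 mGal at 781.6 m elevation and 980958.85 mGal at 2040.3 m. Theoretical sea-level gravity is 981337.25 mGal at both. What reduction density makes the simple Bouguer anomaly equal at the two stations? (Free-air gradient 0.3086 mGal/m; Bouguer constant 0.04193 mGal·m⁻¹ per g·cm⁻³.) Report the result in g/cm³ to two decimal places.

2.90

Δg_obs = 980958.85 − 981194.00 = -235.15 mGal over Δh = 2040.3 − 781.6 = 1258.7 m
Equal Bouguer anomalies ⇒ Δg_obs + (0.3086 − 0.04193ρ)·Δh = 0
0.3086 − 0.04193ρ = −Δg_obs/Δh = 0.18682
ρ = (0.3086 − 0.18682) / 0.04193 = 2.90 g/cm³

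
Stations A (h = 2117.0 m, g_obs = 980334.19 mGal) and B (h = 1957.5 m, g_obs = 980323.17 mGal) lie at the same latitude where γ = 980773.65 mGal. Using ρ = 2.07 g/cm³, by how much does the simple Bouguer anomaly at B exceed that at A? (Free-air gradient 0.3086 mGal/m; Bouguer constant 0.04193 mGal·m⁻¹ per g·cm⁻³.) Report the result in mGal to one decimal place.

Δg_SB(A) = 980334.19 − 980773.65 + 0.3086×2117.0 − 0.04193×2.07×2117.0 = 30.10 mGal
Δg_SB(B) = 980323.17 − 980773.65 + 0.3086×1957.5 − 0.04193×2.07×1957.5 = -16.30 mGal
Difference = -16.30 − (30.10) = -46.40 mGal

-46.4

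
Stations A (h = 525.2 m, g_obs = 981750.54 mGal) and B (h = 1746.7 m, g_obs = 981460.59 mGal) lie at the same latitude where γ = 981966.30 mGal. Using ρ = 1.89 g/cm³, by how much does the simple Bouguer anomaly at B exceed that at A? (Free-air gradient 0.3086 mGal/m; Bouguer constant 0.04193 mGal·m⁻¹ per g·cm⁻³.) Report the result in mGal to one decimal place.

Δg_SB(A) = 981750.54 − 981966.30 + 0.3086×525.2 − 0.04193×1.89×525.2 = -95.30 mGal
Δg_SB(B) = 981460.59 − 981966.30 + 0.3086×1746.7 − 0.04193×1.89×1746.7 = -105.10 mGal
Difference = -105.10 − (-95.30) = -9.80 mGal

-9.8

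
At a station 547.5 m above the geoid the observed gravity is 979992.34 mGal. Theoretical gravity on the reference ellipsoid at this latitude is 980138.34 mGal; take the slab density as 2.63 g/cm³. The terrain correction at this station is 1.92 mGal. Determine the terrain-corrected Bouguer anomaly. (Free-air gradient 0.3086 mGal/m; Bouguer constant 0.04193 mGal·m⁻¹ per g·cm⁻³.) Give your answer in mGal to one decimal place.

Free-air correction = 0.3086 × 547.5 = 168.96 mGal
Free-air anomaly = 979992.34 − 980138.34 + (168.96) = 22.96 mGal
Bouguer slab correction = 0.04193 × 2.63 × 547.5 = 60.38 mGal
Simple Bouguer anomaly = 22.96 − (60.38) = -37.42 mGal
Complete Bouguer anomaly = -37.42 + 1.92 = -35.50 mGal

-35.5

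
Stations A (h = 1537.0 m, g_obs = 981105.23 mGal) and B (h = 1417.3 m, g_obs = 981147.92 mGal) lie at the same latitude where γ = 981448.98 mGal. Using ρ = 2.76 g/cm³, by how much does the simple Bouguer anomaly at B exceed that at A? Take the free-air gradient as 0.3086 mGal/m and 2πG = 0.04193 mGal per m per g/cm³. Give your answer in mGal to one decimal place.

Δg_SB(A) = 981105.23 − 981448.98 + 0.3086×1537.0 − 0.04193×2.76×1537.0 = -47.30 mGal
Δg_SB(B) = 981147.92 − 981448.98 + 0.3086×1417.3 − 0.04193×2.76×1417.3 = -27.70 mGal
Difference = -27.70 − (-47.30) = 19.60 mGal

19.6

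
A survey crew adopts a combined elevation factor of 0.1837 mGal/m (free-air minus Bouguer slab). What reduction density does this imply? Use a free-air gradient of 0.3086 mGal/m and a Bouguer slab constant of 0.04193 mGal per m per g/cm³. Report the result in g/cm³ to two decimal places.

2.98

0.1837 = 0.3086 − 0.04193 × ρ
ρ = (0.3086 − 0.1837) / 0.04193 = 2.98 g/cm³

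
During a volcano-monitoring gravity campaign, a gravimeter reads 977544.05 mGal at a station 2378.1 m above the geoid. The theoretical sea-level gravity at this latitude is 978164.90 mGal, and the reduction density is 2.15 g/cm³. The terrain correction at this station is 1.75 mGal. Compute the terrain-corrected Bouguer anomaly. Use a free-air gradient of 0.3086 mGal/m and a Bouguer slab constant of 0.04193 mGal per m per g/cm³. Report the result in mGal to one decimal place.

Free-air correction = 0.3086 × 2378.1 = 733.88 mGal
Free-air anomaly = 977544.05 − 978164.90 + (733.88) = 113.03 mGal
Bouguer slab correction = 0.04193 × 2.15 × 2378.1 = 214.38 mGal
Simple Bouguer anomaly = 113.03 − (214.38) = -101.35 mGal
Complete Bouguer anomaly = -101.35 + 1.75 = -99.60 mGal

-99.6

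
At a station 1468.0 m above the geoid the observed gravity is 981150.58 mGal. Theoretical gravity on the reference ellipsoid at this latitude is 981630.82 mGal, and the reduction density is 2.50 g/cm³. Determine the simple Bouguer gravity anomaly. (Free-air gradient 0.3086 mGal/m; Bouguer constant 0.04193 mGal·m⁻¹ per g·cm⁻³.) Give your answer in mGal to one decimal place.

-181.1

Free-air correction = 0.3086 × 1468.0 = 453.02 mGal
Free-air anomaly = 981150.58 − 981630.82 + (453.02) = -27.22 mGal
Bouguer slab correction = 0.04193 × 2.50 × 1468.0 = 153.88 mGal
Simple Bouguer anomaly = -27.22 − (153.88) = -181.10 mGal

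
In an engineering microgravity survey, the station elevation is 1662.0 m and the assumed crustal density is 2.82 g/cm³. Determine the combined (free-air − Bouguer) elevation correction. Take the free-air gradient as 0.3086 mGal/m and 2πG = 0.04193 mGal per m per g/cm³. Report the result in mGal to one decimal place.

Combined gradient = 0.3086 − 0.04193 × 2.82 = 0.1903574 mGal/m
Combined elevation correction = 0.1903574 × 1662.0 = 316.4 mGal

316.4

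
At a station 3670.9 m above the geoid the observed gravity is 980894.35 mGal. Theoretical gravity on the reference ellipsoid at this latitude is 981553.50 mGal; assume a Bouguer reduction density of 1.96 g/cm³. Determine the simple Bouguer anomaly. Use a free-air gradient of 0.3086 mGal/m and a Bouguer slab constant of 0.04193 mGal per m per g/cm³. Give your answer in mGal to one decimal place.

Free-air correction = 0.3086 × 3670.9 = 1132.84 mGal
Free-air anomaly = 980894.35 − 981553.50 + (1132.84) = 473.69 mGal
Bouguer slab correction = 0.04193 × 1.96 × 3670.9 = 301.68 mGal
Simple Bouguer anomaly = 473.69 − (301.68) = 172.01 mGal

172.0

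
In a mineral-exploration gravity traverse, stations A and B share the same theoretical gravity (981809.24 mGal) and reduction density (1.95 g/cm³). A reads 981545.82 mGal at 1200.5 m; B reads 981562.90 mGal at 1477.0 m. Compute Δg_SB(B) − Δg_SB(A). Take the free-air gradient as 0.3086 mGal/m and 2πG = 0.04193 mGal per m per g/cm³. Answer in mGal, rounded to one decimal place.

Δg_SB(A) = 981545.82 − 981809.24 + 0.3086×1200.5 − 0.04193×1.95×1200.5 = 8.90 mGal
Δg_SB(B) = 981562.90 − 981809.24 + 0.3086×1477.0 − 0.04193×1.95×1477.0 = 88.70 mGal
Difference = 88.70 − (8.90) = 79.80 mGal

79.8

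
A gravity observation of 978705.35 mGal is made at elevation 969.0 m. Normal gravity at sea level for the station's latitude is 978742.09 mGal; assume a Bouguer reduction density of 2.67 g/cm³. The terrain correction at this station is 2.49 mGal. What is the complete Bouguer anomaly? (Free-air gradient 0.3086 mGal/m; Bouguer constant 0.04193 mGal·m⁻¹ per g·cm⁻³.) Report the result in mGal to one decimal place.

Free-air correction = 0.3086 × 969.0 = 299.03 mGal
Free-air anomaly = 978705.35 − 978742.09 + (299.03) = 262.29 mGal
Bouguer slab correction = 0.04193 × 2.67 × 969.0 = 108.48 mGal
Simple Bouguer anomaly = 262.29 − (108.48) = 153.81 mGal
Complete Bouguer anomaly = 153.81 + 2.49 = 156.30 mGal

156.3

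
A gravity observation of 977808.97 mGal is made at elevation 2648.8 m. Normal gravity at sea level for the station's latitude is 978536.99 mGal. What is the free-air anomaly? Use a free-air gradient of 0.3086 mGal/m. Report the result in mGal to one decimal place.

89.4

Free-air correction = 0.3086 × 2648.8 = 817.42 mGal
Free-air anomaly = 977808.97 − 978536.99 + (817.42) = 89.40 mGal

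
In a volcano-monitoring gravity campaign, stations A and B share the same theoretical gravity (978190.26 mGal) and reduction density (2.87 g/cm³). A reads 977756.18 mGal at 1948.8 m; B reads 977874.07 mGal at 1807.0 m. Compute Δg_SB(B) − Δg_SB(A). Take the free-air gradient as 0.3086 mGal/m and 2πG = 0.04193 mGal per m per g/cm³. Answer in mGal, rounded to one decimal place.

91.2

Δg_SB(A) = 977756.18 − 978190.26 + 0.3086×1948.8 − 0.04193×2.87×1948.8 = -67.20 mGal
Δg_SB(B) = 977874.07 − 978190.26 + 0.3086×1807.0 − 0.04193×2.87×1807.0 = 24.00 mGal
Difference = 24.00 − (-67.20) = 91.20 mGal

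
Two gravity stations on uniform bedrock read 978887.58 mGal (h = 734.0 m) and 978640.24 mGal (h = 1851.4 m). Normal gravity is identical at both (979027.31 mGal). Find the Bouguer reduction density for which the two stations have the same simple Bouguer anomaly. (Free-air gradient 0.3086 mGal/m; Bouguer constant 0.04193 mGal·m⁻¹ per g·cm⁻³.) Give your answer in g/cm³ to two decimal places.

2.08

Δg_obs = 978640.24 − 978887.58 = -247.34 mGal over Δh = 1851.4 − 734.0 = 1117.4 m
Equal Bouguer anomalies ⇒ Δg_obs + (0.3086 − 0.04193ρ)·Δh = 0
0.3086 − 0.04193ρ = −Δg_obs/Δh = 0.22135
ρ = (0.3086 − 0.22135) / 0.04193 = 2.08 g/cm³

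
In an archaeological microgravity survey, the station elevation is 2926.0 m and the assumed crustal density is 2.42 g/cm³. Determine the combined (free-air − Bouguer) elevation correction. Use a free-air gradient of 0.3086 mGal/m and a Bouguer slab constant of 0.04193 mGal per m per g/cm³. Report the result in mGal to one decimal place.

Combined gradient = 0.3086 − 0.04193 × 2.42 = 0.2071294 mGal/m
Combined elevation correction = 0.2071294 × 2926.0 = 606.1 mGal

606.1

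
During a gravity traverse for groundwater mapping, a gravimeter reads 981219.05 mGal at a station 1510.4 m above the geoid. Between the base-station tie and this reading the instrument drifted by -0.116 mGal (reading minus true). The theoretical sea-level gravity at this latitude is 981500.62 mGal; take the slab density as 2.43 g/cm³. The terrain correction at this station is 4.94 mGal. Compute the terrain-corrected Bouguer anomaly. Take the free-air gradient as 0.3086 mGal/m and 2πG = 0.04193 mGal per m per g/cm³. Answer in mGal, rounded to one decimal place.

Drift-corrected reading = 981219.05 − (-0.116) = 981219.166 mGal
Free-air correction = 0.3086 × 1510.4 = 466.11 mGal
Free-air anomaly = 981219.166 − 981500.62 + (466.11) = 184.656 mGal
Bouguer slab correction = 0.04193 × 2.43 × 1510.4 = 153.89 mGal
Simple Bouguer anomaly = 184.656 − (153.89) = 30.766 mGal
Complete Bouguer anomaly = 30.766 + 4.94 = 35.706 mGal

35.7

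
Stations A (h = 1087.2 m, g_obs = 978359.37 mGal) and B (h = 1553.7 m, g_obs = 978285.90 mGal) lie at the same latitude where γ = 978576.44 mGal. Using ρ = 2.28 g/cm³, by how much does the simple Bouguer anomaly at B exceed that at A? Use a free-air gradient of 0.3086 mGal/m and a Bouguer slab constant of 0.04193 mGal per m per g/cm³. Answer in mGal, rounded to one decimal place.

Δg_SB(A) = 978359.37 − 978576.44 + 0.3086×1087.2 − 0.04193×2.28×1087.2 = 14.50 mGal
Δg_SB(B) = 978285.90 − 978576.44 + 0.3086×1553.7 − 0.04193×2.28×1553.7 = 40.40 mGal
Difference = 40.40 − (14.50) = 25.90 mGal

25.9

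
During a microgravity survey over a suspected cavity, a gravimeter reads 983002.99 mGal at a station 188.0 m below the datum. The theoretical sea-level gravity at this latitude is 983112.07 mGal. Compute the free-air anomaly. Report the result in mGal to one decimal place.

-167.1

Free-air correction = 0.3086 × -188.0 = -58.02 mGal
Free-air anomaly = 983002.99 − 983112.07 + (-58.02) = -167.10 mGal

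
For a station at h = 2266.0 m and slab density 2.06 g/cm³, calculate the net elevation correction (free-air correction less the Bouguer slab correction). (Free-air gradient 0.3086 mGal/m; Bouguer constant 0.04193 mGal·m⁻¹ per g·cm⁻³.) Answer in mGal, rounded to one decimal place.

503.6

Combined gradient = 0.3086 − 0.04193 × 2.06 = 0.2222242 mGal/m
Combined elevation correction = 0.2222242 × 2266.0 = 503.6 mGal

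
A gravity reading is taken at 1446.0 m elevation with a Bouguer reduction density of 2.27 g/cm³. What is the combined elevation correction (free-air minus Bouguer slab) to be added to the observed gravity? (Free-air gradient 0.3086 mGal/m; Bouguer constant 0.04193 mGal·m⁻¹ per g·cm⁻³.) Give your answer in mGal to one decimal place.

Combined gradient = 0.3086 − 0.04193 × 2.27 = 0.2134189 mGal/m
Combined elevation correction = 0.2134189 × 1446.0 = 308.6 mGal

308.6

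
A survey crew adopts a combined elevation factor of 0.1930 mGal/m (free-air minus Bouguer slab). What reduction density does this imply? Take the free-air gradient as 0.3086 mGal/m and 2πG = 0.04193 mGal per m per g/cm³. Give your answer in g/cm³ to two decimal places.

0.1930 = 0.3086 − 0.04193 × ρ
ρ = (0.3086 − 0.1930) / 0.04193 = 2.76 g/cm³

2.76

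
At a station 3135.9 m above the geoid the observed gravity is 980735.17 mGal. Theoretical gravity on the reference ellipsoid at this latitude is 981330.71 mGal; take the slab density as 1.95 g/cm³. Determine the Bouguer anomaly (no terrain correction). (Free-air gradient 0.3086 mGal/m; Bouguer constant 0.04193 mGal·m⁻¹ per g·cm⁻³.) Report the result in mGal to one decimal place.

115.8

Free-air correction = 0.3086 × 3135.9 = 967.74 mGal
Free-air anomaly = 980735.17 − 981330.71 + (967.74) = 372.20 mGal
Bouguer slab correction = 0.04193 × 1.95 × 3135.9 = 256.40 mGal
Simple Bouguer anomaly = 372.20 − (256.40) = 115.80 mGal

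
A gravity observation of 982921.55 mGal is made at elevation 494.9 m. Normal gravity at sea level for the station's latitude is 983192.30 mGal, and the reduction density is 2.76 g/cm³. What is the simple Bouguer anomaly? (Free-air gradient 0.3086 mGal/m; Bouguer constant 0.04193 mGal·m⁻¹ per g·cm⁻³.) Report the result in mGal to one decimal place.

Free-air correction = 0.3086 × 494.9 = 152.73 mGal
Free-air anomaly = 982921.55 − 983192.30 + (152.73) = -118.02 mGal
Bouguer slab correction = 0.04193 × 2.76 × 494.9 = 57.27 mGal
Simple Bouguer anomaly = -118.02 − (57.27) = -175.29 mGal

-175.3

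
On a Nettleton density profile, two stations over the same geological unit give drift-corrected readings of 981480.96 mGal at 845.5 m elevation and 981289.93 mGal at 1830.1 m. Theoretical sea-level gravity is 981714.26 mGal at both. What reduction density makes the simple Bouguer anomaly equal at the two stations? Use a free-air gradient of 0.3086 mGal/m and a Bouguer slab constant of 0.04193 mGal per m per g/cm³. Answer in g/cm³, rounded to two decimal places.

Δg_obs = 981289.93 − 981480.96 = -191.03 mGal over Δh = 1830.1 − 845.5 = 984.6 m
Equal Bouguer anomalies ⇒ Δg_obs + (0.3086 − 0.04193ρ)·Δh = 0
0.3086 − 0.04193ρ = −Δg_obs/Δh = 0.19402
ρ = (0.3086 − 0.19402) / 0.04193 = 2.73 g/cm³

2.73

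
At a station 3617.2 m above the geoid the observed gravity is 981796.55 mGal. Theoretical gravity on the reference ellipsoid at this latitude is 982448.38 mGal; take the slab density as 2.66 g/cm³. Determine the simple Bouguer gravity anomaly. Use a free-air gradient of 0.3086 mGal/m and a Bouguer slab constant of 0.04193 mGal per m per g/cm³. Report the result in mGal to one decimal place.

61.0

Free-air correction = 0.3086 × 3617.2 = 1116.27 mGal
Free-air anomaly = 981796.55 − 982448.38 + (1116.27) = 464.44 mGal
Bouguer slab correction = 0.04193 × 2.66 × 3617.2 = 403.44 mGal
Simple Bouguer anomaly = 464.44 − (403.44) = 61.00 mGal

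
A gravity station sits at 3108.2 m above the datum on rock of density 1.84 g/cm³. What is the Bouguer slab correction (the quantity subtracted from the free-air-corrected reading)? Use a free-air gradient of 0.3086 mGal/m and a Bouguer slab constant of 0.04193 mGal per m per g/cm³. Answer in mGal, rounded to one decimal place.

Bouguer slab correction = 0.04193 × 1.84 × 3108.2 = 239.8 mGal

239.8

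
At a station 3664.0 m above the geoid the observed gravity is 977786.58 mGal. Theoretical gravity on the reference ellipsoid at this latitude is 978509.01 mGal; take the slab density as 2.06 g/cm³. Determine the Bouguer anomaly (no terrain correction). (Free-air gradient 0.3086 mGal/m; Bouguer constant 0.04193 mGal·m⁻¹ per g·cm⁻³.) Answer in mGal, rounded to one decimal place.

Free-air correction = 0.3086 × 3664.0 = 1130.71 mGal
Free-air anomaly = 977786.58 − 978509.01 + (1130.71) = 408.28 mGal
Bouguer slab correction = 0.04193 × 2.06 × 3664.0 = 316.48 mGal
Simple Bouguer anomaly = 408.28 − (316.48) = 91.80 mGal

91.8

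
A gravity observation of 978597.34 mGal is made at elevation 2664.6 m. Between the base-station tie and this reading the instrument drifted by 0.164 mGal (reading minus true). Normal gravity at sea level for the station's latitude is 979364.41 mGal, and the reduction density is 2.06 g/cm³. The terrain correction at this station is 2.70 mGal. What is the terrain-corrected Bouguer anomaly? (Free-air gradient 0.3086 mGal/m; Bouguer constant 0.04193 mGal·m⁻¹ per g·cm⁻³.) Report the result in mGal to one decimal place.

-172.4

Drift-corrected reading = 978597.34 − (0.164) = 978597.176 mGal
Free-air correction = 0.3086 × 2664.6 = 822.30 mGal
Free-air anomaly = 978597.176 − 979364.41 + (822.30) = 55.066 mGal
Bouguer slab correction = 0.04193 × 2.06 × 2664.6 = 230.16 mGal
Simple Bouguer anomaly = 55.066 − (230.16) = -175.094 mGal
Complete Bouguer anomaly = -175.094 + 2.70 = -172.394 mGal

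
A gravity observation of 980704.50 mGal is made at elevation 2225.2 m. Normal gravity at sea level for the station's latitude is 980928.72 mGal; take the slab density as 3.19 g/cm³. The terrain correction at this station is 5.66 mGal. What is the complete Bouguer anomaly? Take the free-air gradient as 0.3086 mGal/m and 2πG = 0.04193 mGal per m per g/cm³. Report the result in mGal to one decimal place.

Free-air correction = 0.3086 × 2225.2 = 686.70 mGal
Free-air anomaly = 980704.50 − 980928.72 + (686.70) = 462.48 mGal
Bouguer slab correction = 0.04193 × 3.19 × 2225.2 = 297.64 mGal
Simple Bouguer anomaly = 462.48 − (297.64) = 164.84 mGal
Complete Bouguer anomaly = 164.84 + 5.66 = 170.50 mGal

170.5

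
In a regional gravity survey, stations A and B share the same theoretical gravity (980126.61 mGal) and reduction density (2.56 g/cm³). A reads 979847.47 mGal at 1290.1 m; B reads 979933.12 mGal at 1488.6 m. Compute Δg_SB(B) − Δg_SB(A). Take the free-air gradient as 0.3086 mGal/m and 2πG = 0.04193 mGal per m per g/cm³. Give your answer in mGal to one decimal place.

125.6

Δg_SB(A) = 979847.47 − 980126.61 + 0.3086×1290.1 − 0.04193×2.56×1290.1 = -19.50 mGal
Δg_SB(B) = 979933.12 − 980126.61 + 0.3086×1488.6 − 0.04193×2.56×1488.6 = 106.10 mGal
Difference = 106.10 − (-19.50) = 125.60 mGal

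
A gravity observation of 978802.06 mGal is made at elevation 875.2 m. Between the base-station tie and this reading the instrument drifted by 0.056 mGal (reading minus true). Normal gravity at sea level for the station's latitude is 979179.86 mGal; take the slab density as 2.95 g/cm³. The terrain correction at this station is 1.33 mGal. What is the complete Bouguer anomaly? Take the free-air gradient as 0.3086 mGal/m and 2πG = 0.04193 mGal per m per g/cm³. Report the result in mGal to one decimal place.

-214.7

Drift-corrected reading = 978802.06 − (0.056) = 978802.004 mGal
Free-air correction = 0.3086 × 875.2 = 270.09 mGal
Free-air anomaly = 978802.004 − 979179.86 + (270.09) = -107.766 mGal
Bouguer slab correction = 0.04193 × 2.95 × 875.2 = 108.26 mGal
Simple Bouguer anomaly = -107.766 − (108.26) = -216.026 mGal
Complete Bouguer anomaly = -216.026 + 1.33 = -214.696 mGal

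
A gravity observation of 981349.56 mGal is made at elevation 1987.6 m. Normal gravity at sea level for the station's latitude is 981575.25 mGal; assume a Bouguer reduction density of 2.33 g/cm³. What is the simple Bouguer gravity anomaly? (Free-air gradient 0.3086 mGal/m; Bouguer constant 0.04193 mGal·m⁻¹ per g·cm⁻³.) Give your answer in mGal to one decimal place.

193.5

Free-air correction = 0.3086 × 1987.6 = 613.37 mGal
Free-air anomaly = 981349.56 − 981575.25 + (613.37) = 387.68 mGal
Bouguer slab correction = 0.04193 × 2.33 × 1987.6 = 194.18 mGal
Simple Bouguer anomaly = 387.68 − (194.18) = 193.50 mGal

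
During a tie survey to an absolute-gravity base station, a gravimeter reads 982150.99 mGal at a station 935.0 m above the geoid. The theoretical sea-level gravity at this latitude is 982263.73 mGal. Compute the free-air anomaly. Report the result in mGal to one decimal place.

Free-air correction = 0.3086 × 935.0 = 288.54 mGal
Free-air anomaly = 982150.99 − 982263.73 + (288.54) = 175.80 mGal

175.8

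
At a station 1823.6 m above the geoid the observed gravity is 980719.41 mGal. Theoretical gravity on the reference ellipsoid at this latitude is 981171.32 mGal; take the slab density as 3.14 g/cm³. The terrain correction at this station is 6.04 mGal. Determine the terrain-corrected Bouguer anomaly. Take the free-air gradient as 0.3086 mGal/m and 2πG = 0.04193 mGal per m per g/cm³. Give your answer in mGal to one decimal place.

Free-air correction = 0.3086 × 1823.6 = 562.76 mGal
Free-air anomaly = 980719.41 − 981171.32 + (562.76) = 110.85 mGal
Bouguer slab correction = 0.04193 × 3.14 × 1823.6 = 240.10 mGal
Simple Bouguer anomaly = 110.85 − (240.10) = -129.25 mGal
Complete Bouguer anomaly = -129.25 + 6.04 = -123.21 mGal

-123.2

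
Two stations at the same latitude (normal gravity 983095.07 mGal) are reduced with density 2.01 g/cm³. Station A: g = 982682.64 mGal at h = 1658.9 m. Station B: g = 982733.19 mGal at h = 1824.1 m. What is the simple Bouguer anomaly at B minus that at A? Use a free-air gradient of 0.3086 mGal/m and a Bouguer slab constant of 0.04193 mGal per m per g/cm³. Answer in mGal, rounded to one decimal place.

87.6

Δg_SB(A) = 982682.64 − 983095.07 + 0.3086×1658.9 − 0.04193×2.01×1658.9 = -40.30 mGal
Δg_SB(B) = 982733.19 − 983095.07 + 0.3086×1824.1 − 0.04193×2.01×1824.1 = 47.30 mGal
Difference = 47.30 − (-40.30) = 87.60 mGal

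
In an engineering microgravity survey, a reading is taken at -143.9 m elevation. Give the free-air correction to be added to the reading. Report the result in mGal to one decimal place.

Free-air correction = 0.3086 × -143.9 = -44.4 mGal

-44.4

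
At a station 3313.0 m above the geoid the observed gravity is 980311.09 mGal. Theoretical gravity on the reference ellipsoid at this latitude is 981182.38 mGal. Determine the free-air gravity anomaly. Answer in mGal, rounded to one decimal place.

Free-air correction = 0.3086 × 3313.0 = 1022.39 mGal
Free-air anomaly = 980311.09 − 981182.38 + (1022.39) = 151.10 mGal

151.1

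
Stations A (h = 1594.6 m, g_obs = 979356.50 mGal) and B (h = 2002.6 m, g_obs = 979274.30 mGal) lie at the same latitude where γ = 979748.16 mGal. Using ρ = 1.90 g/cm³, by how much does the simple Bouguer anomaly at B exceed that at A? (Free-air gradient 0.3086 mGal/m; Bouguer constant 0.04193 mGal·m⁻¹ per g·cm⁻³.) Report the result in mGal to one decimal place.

11.2

Δg_SB(A) = 979356.50 − 979748.16 + 0.3086×1594.6 − 0.04193×1.90×1594.6 = -26.60 mGal
Δg_SB(B) = 979274.30 − 979748.16 + 0.3086×2002.6 − 0.04193×1.90×2002.6 = -15.40 mGal
Difference = -15.40 − (-26.60) = 11.20 mGal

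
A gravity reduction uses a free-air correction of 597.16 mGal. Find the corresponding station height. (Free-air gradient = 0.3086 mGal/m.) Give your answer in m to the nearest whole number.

1935

h = 597.16 / 0.3086 = 1935.06 m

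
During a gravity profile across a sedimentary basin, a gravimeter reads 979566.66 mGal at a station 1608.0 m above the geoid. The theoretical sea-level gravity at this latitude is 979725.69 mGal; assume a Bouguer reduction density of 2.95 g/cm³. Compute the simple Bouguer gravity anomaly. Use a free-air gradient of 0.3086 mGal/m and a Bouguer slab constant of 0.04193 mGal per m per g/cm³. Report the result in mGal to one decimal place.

138.3

Free-air correction = 0.3086 × 1608.0 = 496.23 mGal
Free-air anomaly = 979566.66 − 979725.69 + (496.23) = 337.20 mGal
Bouguer slab correction = 0.04193 × 2.95 × 1608.0 = 198.90 mGal
Simple Bouguer anomaly = 337.20 − (198.90) = 138.30 mGal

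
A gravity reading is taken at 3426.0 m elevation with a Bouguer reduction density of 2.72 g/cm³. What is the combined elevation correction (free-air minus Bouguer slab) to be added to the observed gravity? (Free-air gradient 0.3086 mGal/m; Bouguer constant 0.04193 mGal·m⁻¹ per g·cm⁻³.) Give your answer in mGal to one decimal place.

Combined gradient = 0.3086 − 0.04193 × 2.72 = 0.1945504 mGal/m
Combined elevation correction = 0.1945504 × 3426.0 = 666.5 mGal

666.5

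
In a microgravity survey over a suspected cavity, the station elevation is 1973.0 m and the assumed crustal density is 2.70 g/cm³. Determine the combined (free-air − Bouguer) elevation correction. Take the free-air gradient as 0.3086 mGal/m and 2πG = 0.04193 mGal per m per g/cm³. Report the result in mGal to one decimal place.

385.5

Combined gradient = 0.3086 − 0.04193 × 2.70 = 0.1953890 mGal/m
Combined elevation correction = 0.1953890 × 1973.0 = 385.5 mGal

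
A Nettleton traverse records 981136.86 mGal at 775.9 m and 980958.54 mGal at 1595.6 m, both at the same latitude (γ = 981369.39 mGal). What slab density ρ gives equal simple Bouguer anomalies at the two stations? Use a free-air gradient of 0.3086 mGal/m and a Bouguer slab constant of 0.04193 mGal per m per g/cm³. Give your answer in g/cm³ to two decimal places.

Δg_obs = 980958.54 − 981136.86 = -178.32 mGal over Δh = 1595.6 − 775.9 = 819.7 m
Equal Bouguer anomalies ⇒ Δg_obs + (0.3086 − 0.04193ρ)·Δh = 0
0.3086 − 0.04193ρ = −Δg_obs/Δh = 0.21754
ρ = (0.3086 − 0.21754) / 0.04193 = 2.17 g/cm³

2.17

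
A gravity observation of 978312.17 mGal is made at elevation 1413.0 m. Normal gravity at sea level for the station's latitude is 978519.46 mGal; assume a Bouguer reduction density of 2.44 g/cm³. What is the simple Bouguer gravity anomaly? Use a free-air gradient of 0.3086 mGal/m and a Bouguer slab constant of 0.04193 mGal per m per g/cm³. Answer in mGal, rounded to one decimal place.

84.2

Free-air correction = 0.3086 × 1413.0 = 436.05 mGal
Free-air anomaly = 978312.17 − 978519.46 + (436.05) = 228.76 mGal
Bouguer slab correction = 0.04193 × 2.44 × 1413.0 = 144.56 mGal
Simple Bouguer anomaly = 228.76 − (144.56) = 84.20 mGal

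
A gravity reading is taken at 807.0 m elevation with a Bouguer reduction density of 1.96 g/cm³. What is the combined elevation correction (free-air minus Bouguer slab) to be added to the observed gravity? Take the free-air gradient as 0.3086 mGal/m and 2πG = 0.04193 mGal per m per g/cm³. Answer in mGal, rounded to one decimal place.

Combined gradient = 0.3086 − 0.04193 × 1.96 = 0.2264172 mGal/m
Combined elevation correction = 0.2264172 × 807.0 = 182.7 mGal

182.7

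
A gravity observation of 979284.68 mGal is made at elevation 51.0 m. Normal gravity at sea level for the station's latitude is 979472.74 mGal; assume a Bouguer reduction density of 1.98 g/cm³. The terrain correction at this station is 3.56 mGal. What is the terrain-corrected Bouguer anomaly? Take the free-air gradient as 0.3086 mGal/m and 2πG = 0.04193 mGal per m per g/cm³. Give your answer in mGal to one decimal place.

-173.0

Free-air correction = 0.3086 × 51.0 = 15.74 mGal
Free-air anomaly = 979284.68 − 979472.74 + (15.74) = -172.32 mGal
Bouguer slab correction = 0.04193 × 1.98 × 51.0 = 4.23 mGal
Simple Bouguer anomaly = -172.32 − (4.23) = -176.55 mGal
Complete Bouguer anomaly = -176.55 + 3.56 = -172.99 mGal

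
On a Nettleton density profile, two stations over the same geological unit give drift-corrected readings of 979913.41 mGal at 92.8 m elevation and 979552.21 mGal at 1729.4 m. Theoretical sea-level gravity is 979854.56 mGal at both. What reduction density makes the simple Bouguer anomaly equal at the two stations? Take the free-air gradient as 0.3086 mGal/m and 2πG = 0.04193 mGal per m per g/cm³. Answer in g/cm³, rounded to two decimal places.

Δg_obs = 979552.21 − 979913.41 = -361.20 mGal over Δh = 1729.4 − 92.8 = 1636.6 m
Equal Bouguer anomalies ⇒ Δg_obs + (0.3086 − 0.04193ρ)·Δh = 0
0.3086 − 0.04193ρ = −Δg_obs/Δh = 0.22070
ρ = (0.3086 − 0.22070) / 0.04193 = 2.10 g/cm³

2.10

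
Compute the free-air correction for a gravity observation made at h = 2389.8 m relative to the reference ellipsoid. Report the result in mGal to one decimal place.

Free-air correction = 0.3086 × 2389.8 = 737.5 mGal

737.5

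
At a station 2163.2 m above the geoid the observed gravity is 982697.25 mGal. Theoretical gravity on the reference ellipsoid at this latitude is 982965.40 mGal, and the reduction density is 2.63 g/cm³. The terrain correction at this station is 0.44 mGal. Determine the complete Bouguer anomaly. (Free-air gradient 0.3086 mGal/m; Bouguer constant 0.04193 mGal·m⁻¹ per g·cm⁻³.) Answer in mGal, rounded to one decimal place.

Free-air correction = 0.3086 × 2163.2 = 667.56 mGal
Free-air anomaly = 982697.25 − 982965.40 + (667.56) = 399.41 mGal
Bouguer slab correction = 0.04193 × 2.63 × 2163.2 = 238.55 mGal
Simple Bouguer anomaly = 399.41 − (238.55) = 160.86 mGal
Complete Bouguer anomaly = 160.86 + 0.44 = 161.30 mGal

161.3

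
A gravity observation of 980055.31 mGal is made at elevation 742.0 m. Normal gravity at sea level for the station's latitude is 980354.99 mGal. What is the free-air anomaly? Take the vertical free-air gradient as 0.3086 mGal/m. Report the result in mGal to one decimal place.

Free-air correction = 0.3086 × 742.0 = 228.98 mGal
Free-air anomaly = 980055.31 − 980354.99 + (228.98) = -70.70 mGal

-70.7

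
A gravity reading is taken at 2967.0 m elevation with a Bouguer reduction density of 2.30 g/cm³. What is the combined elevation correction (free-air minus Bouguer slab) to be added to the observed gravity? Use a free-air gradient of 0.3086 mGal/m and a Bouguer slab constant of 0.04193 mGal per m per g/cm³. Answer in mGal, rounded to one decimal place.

Combined gradient = 0.3086 − 0.04193 × 2.30 = 0.2121610 mGal/m
Combined elevation correction = 0.2121610 × 2967.0 = 629.5 mGal

629.5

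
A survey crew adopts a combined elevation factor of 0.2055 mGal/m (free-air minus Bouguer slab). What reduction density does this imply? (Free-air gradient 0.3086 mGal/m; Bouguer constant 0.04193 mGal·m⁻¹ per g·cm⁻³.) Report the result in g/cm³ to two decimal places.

2.46

0.2055 = 0.3086 − 0.04193 × ρ
ρ = (0.3086 − 0.2055) / 0.04193 = 2.46 g/cm³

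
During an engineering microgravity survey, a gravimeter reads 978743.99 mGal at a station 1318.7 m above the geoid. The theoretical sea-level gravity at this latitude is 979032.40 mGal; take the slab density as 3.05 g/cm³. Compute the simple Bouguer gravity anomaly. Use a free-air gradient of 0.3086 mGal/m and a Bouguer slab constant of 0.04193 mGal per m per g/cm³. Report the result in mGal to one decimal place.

-50.1

Free-air correction = 0.3086 × 1318.7 = 406.95 mGal
Free-air anomaly = 978743.99 − 979032.40 + (406.95) = 118.54 mGal
Bouguer slab correction = 0.04193 × 3.05 × 1318.7 = 168.64 mGal
Simple Bouguer anomaly = 118.54 − (168.64) = -50.10 mGal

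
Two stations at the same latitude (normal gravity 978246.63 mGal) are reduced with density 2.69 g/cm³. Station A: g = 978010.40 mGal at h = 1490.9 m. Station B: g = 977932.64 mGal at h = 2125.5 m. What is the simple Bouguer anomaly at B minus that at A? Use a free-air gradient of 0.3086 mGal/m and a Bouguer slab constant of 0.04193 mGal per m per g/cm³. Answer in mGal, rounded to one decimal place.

46.5

Δg_SB(A) = 978010.40 − 978246.63 + 0.3086×1490.9 − 0.04193×2.69×1490.9 = 55.70 mGal
Δg_SB(B) = 977932.64 − 978246.63 + 0.3086×2125.5 − 0.04193×2.69×2125.5 = 102.20 mGal
Difference = 102.20 − (55.70) = 46.50 mGal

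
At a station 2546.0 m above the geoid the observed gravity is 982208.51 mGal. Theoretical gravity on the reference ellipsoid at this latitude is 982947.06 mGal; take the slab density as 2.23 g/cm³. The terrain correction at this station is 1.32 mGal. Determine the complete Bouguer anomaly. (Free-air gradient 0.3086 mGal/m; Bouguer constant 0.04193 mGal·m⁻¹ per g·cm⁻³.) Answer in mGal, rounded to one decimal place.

-189.6

Free-air correction = 0.3086 × 2546.0 = 785.70 mGal
Free-air anomaly = 982208.51 − 982947.06 + (785.70) = 47.15 mGal
Bouguer slab correction = 0.04193 × 2.23 × 2546.0 = 238.06 mGal
Simple Bouguer anomaly = 47.15 − (238.06) = -190.91 mGal
Complete Bouguer anomaly = -190.91 + 1.32 = -189.59 mGal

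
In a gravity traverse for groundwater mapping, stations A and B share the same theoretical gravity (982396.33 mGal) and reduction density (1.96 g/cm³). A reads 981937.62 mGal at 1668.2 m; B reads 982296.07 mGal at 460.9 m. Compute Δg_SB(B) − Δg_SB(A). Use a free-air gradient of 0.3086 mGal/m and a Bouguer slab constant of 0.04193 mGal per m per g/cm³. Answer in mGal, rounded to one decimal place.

Δg_SB(A) = 981937.62 − 982396.33 + 0.3086×1668.2 − 0.04193×1.96×1668.2 = -81.00 mGal
Δg_SB(B) = 982296.07 − 982396.33 + 0.3086×460.9 − 0.04193×1.96×460.9 = 4.10 mGal
Difference = 4.10 − (-81.00) = 85.10 mGal

85.1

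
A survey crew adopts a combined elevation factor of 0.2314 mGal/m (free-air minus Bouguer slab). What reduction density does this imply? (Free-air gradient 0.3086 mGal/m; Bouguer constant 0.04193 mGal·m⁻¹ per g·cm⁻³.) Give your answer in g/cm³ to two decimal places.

0.2314 = 0.3086 − 0.04193 × ρ
ρ = (0.3086 − 0.2314) / 0.04193 = 1.84 g/cm³

1.84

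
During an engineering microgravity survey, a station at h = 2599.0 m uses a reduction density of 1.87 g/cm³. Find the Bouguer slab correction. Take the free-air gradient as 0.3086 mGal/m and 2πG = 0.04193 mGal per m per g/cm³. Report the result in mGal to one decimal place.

203.8

Bouguer slab correction = 0.04193 × 1.87 × 2599.0 = 203.8 mGal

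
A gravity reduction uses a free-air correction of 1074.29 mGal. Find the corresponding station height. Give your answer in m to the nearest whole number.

3481

h = 1074.29 / 0.3086 = 3481.17 m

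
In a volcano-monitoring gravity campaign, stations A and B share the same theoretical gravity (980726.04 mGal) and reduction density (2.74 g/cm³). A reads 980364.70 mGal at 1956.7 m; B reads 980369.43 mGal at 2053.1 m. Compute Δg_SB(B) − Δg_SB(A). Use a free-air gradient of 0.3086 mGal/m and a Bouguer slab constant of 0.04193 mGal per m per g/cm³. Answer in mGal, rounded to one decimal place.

23.4

Δg_SB(A) = 980364.70 − 980726.04 + 0.3086×1956.7 − 0.04193×2.74×1956.7 = 17.70 mGal
Δg_SB(B) = 980369.43 − 980726.04 + 0.3086×2053.1 − 0.04193×2.74×2053.1 = 41.10 mGal
Difference = 41.10 − (17.70) = 23.40 mGal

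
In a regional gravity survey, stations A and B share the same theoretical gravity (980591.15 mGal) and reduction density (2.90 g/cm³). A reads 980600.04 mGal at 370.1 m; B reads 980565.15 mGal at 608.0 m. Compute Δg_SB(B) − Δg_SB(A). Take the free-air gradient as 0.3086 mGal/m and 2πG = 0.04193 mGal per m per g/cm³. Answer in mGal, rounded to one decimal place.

Δg_SB(A) = 980600.04 − 980591.15 + 0.3086×370.1 − 0.04193×2.90×370.1 = 78.10 mGal
Δg_SB(B) = 980565.15 − 980591.15 + 0.3086×608.0 − 0.04193×2.90×608.0 = 87.70 mGal
Difference = 87.70 − (78.10) = 9.60 mGal

9.6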